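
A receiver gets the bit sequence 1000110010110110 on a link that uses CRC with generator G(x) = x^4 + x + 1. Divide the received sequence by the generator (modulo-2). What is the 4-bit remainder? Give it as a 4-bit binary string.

0000

Modulo-2 division of 1000110010110110 by 10011:
  pos 0: 10001 XOR 10011 = 00010
  pos 3: 10100 XOR 10011 = 00111
  pos 5: 11110 XOR 10011 = 01101
  pos 6: 11011 XOR 10011 = 01000
  pos 7: 10001 XOR 10011 = 00010
  pos 10: 10011 XOR 10011 = 00000
Remainder = 0000 (zero — the frame passes the CRC check).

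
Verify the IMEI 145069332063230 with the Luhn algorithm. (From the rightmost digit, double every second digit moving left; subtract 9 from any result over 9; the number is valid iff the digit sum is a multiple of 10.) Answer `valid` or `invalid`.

valid

From the right, keep odd positions and double even positions (subtract 9 from any doubled value over 9):
  doubled (positions 2,4,...): 6 6 0 6 9 0 8 → sum 35
  kept (positions 1,3,...): 0 2 6 2 3 6 5 1 → sum 25
Total = 60.
60 mod 10 = 0, so the number is valid.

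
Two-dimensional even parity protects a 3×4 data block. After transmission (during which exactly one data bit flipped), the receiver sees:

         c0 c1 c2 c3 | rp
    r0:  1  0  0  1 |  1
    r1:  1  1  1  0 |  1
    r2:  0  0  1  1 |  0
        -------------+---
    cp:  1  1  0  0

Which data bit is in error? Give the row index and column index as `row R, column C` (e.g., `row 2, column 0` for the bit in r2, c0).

Recompute each row's even parity and compare to rp:
  r0: data parity 0, sent rp 1 → mismatch
  r1: data parity 1, sent rp 1 → ok
  r2: data parity 0, sent rp 0 → ok
Recompute each column's even parity and compare to cp:
  c0: data parity 0, sent cp 1 → mismatch
  c1: data parity 1, sent cp 1 → ok
  c2: data parity 0, sent cp 0 → ok
  c3: data parity 0, sent cp 0 → ok
Exactly one row (r0) and one column (c0) fail → the flipped bit is at their intersection.

row 0, column 0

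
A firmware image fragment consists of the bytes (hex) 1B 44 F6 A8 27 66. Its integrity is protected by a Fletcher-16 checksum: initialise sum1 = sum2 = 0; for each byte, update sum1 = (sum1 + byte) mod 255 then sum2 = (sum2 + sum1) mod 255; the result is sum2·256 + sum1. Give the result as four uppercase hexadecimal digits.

828C

Running sums (mod 255):
  after byte 0 (1B): sum1=27, sum2=27
  after byte 1 (44): sum1=95, sum2=122
  after byte 2 (F6): sum1=86, sum2=208
  after byte 3 (A8): sum1=254, sum2=207
  after byte 4 (27): sum1=38, sum2=245
  after byte 5 (66): sum1=140, sum2=130
Checksum = sum2·256 + sum1 = 130·256 + 140 = 33420 = 0x828C.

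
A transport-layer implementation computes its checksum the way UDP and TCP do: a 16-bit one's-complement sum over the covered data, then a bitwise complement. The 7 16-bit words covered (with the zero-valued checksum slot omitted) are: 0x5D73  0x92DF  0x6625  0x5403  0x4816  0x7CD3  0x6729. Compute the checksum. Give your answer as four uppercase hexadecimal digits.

One's-complement addition (fold any carry out of bit 15 back into bit 0):
  0x5D73 + 0x92DF = 0x0F052
  0xF052 + 0x6625 = 0x15677 → wrap carry → 0x5678
  0x5678 + 0x5403 = 0x0AA7B
  0xAA7B + 0x4816 = 0x0F291
  0xF291 + 0x7CD3 = 0x16F64 → wrap carry → 0x6F65
  0x6F65 + 0x6729 = 0x0D68E
One's-complement sum = 0xD68E.
Checksum = ~0xD68E & 0xFFFF = 0x2971.

2971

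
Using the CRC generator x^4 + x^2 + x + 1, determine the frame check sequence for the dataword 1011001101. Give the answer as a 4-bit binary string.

1001

Append 4 zeros: 10110011010000. Divide by 10111 (XOR where the leading bit is 1):
  pos 0: 10110 XOR 10111 = 00001
  pos 4: 10110 XOR 10111 = 00001
  pos 8: 11000 XOR 10111 = 01111
  pos 9: 11110 XOR 10111 = 01001
Remainder (last 4 bits) = 1001. This is the CRC / FCS.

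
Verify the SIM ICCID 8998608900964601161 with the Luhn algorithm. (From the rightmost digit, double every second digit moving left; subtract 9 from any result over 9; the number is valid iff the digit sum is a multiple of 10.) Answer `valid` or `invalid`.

From the right, keep odd positions and double even positions (subtract 9 from any doubled value over 9):
  doubled (positions 2,4,...): 3 2 3 3 0 9 0 7 9 → sum 36
  kept (positions 1,3,...): 1 1 0 4 9 0 8 6 9 8 → sum 46
Total = 82.
82 mod 10 = 2, so the number is invalid.

invalid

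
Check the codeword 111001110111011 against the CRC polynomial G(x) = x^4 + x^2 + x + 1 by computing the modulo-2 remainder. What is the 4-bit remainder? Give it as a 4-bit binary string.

Modulo-2 division of 111001110111011 by 10111:
  pos 0: 11100 XOR 10111 = 01011
  pos 1: 10111 XOR 10111 = 00000
  pos 6: 11011 XOR 10111 = 01100
  pos 7: 11001 XOR 10111 = 01110
  pos 8: 11100 XOR 10111 = 01011
  pos 9: 10111 XOR 10111 = 00000
Remainder = 0001 (nonzero — an error is detected).

0001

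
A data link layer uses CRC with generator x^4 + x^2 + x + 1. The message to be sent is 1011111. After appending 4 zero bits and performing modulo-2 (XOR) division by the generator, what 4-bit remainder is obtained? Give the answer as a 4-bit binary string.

Append 4 zeros: 10111110000. Divide by 10111 (XOR where the leading bit is 1):
  pos 0: 10111 XOR 10111 = 00000
  pos 5: 11000 XOR 10111 = 01111
  pos 6: 11110 XOR 10111 = 01001
Remainder (last 4 bits) = 1001. This is the CRC / FCS.

1001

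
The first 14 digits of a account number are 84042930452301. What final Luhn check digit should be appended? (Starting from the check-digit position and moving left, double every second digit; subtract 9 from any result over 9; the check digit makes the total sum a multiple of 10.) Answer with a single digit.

Partial digits right→left: 1 0 3 2 5 4 0 3 9 2 4 0 4 8
Double every second digit counting from the check-digit position (so the 1st, 3rd, 5th, ... of the partial from the right).
  doubled (with −9 where >9): 2 6 1 0 9 8 8 → sum 34
  kept as-is: 0 2 4 3 2 0 8 → sum 19
Total = 34 + 19 = 53.
Check digit = (10 − (53 mod 10)) mod 10 = 7.

7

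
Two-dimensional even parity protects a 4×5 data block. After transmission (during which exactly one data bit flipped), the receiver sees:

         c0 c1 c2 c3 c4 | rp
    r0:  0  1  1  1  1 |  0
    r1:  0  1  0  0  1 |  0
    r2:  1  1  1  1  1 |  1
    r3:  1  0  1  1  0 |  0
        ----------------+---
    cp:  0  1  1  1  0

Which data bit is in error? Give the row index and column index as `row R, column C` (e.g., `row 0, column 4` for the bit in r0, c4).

Recompute each row's even parity and compare to rp:
  r0: data parity 0, sent rp 0 → ok
  r1: data parity 0, sent rp 0 → ok
  r2: data parity 1, sent rp 1 → ok
  r3: data parity 1, sent rp 0 → mismatch
Recompute each column's even parity and compare to cp:
  c0: data parity 0, sent cp 0 → ok
  c1: data parity 1, sent cp 1 → ok
  c2: data parity 1, sent cp 1 → ok
  c3: data parity 1, sent cp 1 → ok
  c4: data parity 1, sent cp 0 → mismatch
Exactly one row (r3) and one column (c4) fail → the flipped bit is at their intersection.

row 3, column 4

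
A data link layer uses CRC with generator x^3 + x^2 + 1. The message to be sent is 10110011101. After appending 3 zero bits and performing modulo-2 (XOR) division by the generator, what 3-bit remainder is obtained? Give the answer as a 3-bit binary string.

Append 3 zeros: 10110011101000. Divide by 1101 (XOR where the leading bit is 1):
  pos 0: 1011 XOR 1101 = 0110
  pos 1: 1100 XOR 1101 = 0001
  pos 4: 1011 XOR 1101 = 0110
  pos 5: 1101 XOR 1101 = 0000
  pos 10: 1000 XOR 1101 = 0101
Remainder (last 3 bits) = 101. This is the CRC / FCS.

101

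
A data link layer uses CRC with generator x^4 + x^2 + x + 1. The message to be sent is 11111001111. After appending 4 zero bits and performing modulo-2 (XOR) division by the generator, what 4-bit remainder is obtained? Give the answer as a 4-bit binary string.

Append 4 zeros: 111110011110000. Divide by 10111 (XOR where the leading bit is 1):
  pos 0: 11111 XOR 10111 = 01000
  pos 1: 10000 XOR 10111 = 00111
  pos 3: 11101 XOR 10111 = 01010
  pos 4: 10101 XOR 10111 = 00010
  pos 7: 10110 XOR 10111 = 00001
Remainder (last 4 bits) = 1000. This is the CRC / FCS.

1000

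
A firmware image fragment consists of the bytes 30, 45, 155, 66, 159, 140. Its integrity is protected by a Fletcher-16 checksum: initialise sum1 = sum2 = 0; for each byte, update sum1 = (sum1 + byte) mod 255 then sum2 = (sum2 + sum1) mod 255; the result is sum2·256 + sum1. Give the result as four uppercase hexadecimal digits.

Running sums (mod 255):
  after byte 0 (30): sum1=30, sum2=30
  after byte 1 (45): sum1=75, sum2=105
  after byte 2 (155): sum1=230, sum2=80
  after byte 3 (66): sum1=41, sum2=121
  after byte 4 (159): sum1=200, sum2=66
  after byte 5 (140): sum1=85, sum2=151
Checksum = sum2·256 + sum1 = 151·256 + 85 = 38741 = 0x9755.

9755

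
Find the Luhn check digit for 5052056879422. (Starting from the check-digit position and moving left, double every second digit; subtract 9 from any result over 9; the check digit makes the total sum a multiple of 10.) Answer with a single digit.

Partial digits right→left: 2 2 4 9 7 8 6 5 0 2 5 0 5
Double every second digit counting from the check-digit position (so the 1st, 3rd, 5th, ... of the partial from the right).
  doubled (with −9 where >9): 4 8 5 3 0 1 1 → sum 22
  kept as-is: 2 9 8 5 2 0 → sum 26
Total = 22 + 26 = 48.
Check digit = (10 − (48 mod 10)) mod 10 = 2.

2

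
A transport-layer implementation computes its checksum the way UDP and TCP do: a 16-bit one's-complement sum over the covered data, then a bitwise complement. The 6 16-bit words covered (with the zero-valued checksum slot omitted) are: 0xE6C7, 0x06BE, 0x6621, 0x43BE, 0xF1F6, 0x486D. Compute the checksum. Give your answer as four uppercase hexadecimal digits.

One's-complement addition (fold any carry out of bit 15 back into bit 0):
  0xE6C7 + 0x06BE = 0x0ED85
  0xED85 + 0x6621 = 0x153A6 → wrap carry → 0x53A7
  0x53A7 + 0x43BE = 0x09765
  0x9765 + 0xF1F6 = 0x1895B → wrap carry → 0x895C
  0x895C + 0x486D = 0x0D1C9
One's-complement sum = 0xD1C9.
Checksum = ~0xD1C9 & 0xFFFF = 0x2E36.

2E36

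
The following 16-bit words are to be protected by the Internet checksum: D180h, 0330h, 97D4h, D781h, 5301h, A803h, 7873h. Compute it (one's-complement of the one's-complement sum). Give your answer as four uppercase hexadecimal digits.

4880

One's-complement addition (fold any carry out of bit 15 back into bit 0):
  0xD180 + 0x0330 = 0x0D4B0
  0xD4B0 + 0x97D4 = 0x16C84 → wrap carry → 0x6C85
  0x6C85 + 0xD781 = 0x14406 → wrap carry → 0x4407
  0x4407 + 0x5301 = 0x09708
  0x9708 + 0xA803 = 0x13F0B → wrap carry → 0x3F0C
  0x3F0C + 0x7873 = 0x0B77F
One's-complement sum = 0xB77F.
Checksum = ~0xB77F & 0xFFFF = 0x4880.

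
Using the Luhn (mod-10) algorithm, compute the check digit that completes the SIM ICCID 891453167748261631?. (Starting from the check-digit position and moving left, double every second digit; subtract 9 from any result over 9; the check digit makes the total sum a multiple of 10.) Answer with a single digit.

2

Partial digits right→left: 1 3 6 1 6 2 8 4 7 7 6 1 3 5 4 1 9 8
Double every second digit counting from the check-digit position (so the 1st, 3rd, 5th, ... of the partial from the right).
  doubled (with −9 where >9): 2 3 3 7 5 3 6 8 9 → sum 46
  kept as-is: 3 1 2 4 7 1 5 1 8 → sum 32
Total = 46 + 32 = 78.
Check digit = (10 − (78 mod 10)) mod 10 = 2.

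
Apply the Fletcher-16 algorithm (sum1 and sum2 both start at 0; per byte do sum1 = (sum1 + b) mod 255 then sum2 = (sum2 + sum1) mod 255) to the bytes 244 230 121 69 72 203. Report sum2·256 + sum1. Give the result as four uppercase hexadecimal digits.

Running sums (mod 255):
  after byte 0 (244): sum1=244, sum2=244
  after byte 1 (230): sum1=219, sum2=208
  after byte 2 (121): sum1=85, sum2=38
  after byte 3 (69): sum1=154, sum2=192
  after byte 4 (72): sum1=226, sum2=163
  after byte 5 (203): sum1=174, sum2=82
Checksum = sum2·256 + sum1 = 82·256 + 174 = 21166 = 0x52AE.

52AE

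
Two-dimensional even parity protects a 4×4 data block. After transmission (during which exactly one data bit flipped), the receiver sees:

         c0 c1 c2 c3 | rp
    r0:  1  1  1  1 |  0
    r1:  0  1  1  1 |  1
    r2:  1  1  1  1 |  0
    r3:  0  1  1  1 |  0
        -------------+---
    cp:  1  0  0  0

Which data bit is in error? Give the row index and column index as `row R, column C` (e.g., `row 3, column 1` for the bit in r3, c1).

Recompute each row's even parity and compare to rp:
  r0: data parity 0, sent rp 0 → ok
  r1: data parity 1, sent rp 1 → ok
  r2: data parity 0, sent rp 0 → ok
  r3: data parity 1, sent rp 0 → mismatch
Recompute each column's even parity and compare to cp:
  c0: data parity 0, sent cp 1 → mismatch
  c1: data parity 0, sent cp 0 → ok
  c2: data parity 0, sent cp 0 → ok
  c3: data parity 0, sent cp 0 → ok
Exactly one row (r3) and one column (c0) fail → the flipped bit is at their intersection.

row 3, column 0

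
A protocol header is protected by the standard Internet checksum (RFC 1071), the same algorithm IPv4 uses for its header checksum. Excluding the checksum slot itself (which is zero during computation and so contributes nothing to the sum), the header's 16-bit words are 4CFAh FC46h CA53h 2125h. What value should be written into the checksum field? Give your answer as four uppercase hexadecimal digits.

CB45

One's-complement addition (fold any carry out of bit 15 back into bit 0):
  0x4CFA + 0xFC46 = 0x14940 → wrap carry → 0x4941
  0x4941 + 0xCA53 = 0x11394 → wrap carry → 0x1395
  0x1395 + 0x2125 = 0x034BA
One's-complement sum = 0x34BA.
Checksum = ~0x34BA & 0xFFFF = 0xCB45.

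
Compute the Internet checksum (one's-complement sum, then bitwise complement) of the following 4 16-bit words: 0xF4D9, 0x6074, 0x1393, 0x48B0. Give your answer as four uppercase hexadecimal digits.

One's-complement addition (fold any carry out of bit 15 back into bit 0):
  0xF4D9 + 0x6074 = 0x1554D → wrap carry → 0x554E
  0x554E + 0x1393 = 0x068E1
  0x68E1 + 0x48B0 = 0x0B191
One's-complement sum = 0xB191.
Checksum = ~0xB191 & 0xFFFF = 0x4E6E.

4E6E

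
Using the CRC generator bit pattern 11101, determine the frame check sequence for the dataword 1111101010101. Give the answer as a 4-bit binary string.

Append 4 zeros: 11111010101010000. Divide by 11101 (XOR where the leading bit is 1):
  pos 0: 11111 XOR 11101 = 00010
  pos 3: 10010 XOR 11101 = 01111
  pos 4: 11111 XOR 11101 = 00010
  pos 7: 10010 XOR 11101 = 01111
  pos 8: 11111 XOR 11101 = 00010
  pos 11: 10000 XOR 11101 = 01101
  pos 12: 11010 XOR 11101 = 00111
Remainder (last 4 bits) = 0111. This is the CRC / FCS.

0111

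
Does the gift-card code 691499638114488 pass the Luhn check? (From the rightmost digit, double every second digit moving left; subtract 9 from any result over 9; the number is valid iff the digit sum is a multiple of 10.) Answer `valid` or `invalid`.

invalid

From the right, keep odd positions and double even positions (subtract 9 from any doubled value over 9):
  doubled (positions 2,4,...): 7 8 2 6 9 8 9 → sum 49
  kept (positions 1,3,...): 8 4 1 8 6 9 1 6 → sum 43
Total = 92.
92 mod 10 = 2, so the number is invalid.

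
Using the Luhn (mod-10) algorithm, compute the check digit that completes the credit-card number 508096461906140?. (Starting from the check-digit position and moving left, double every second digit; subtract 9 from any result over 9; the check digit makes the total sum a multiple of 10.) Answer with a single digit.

Partial digits right→left: 0 4 1 6 0 9 1 6 4 6 9 0 8 0 5
Double every second digit counting from the check-digit position (so the 1st, 3rd, 5th, ... of the partial from the right).
  doubled (with −9 where >9): 0 2 0 2 8 9 7 1 → sum 29
  kept as-is: 4 6 9 6 6 0 0 → sum 31
Total = 29 + 31 = 60.
Check digit = (10 − (60 mod 10)) mod 10 = 0.

0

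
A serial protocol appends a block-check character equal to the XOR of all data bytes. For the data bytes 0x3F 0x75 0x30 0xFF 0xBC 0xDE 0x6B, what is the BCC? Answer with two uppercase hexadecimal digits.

8C

XOR the bytes together:
  start with 0x3F
  0x3F ⊕ 0x75 = 0x4A
  0x4A ⊕ 0x30 = 0x7A
  0x7A ⊕ 0xFF = 0x85
  0x85 ⊕ 0xBC = 0x39
  0x39 ⊕ 0xDE = 0xE7
  0xE7 ⊕ 0x6B = 0x8C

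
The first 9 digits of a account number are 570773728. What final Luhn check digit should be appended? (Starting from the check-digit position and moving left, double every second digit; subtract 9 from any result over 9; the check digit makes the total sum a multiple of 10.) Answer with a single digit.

3

Partial digits right→left: 8 2 7 3 7 7 0 7 5
Double every second digit counting from the check-digit position (so the 1st, 3rd, 5th, ... of the partial from the right).
  doubled (with −9 where >9): 7 5 5 0 1 → sum 18
  kept as-is: 2 3 7 7 → sum 19
Total = 18 + 19 = 37.
Check digit = (10 − (37 mod 10)) mod 10 = 3.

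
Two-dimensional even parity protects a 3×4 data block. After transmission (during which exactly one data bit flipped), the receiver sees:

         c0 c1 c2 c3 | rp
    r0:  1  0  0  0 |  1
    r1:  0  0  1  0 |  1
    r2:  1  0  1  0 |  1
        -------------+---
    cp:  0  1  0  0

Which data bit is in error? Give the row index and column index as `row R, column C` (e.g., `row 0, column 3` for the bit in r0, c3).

Recompute each row's even parity and compare to rp:
  r0: data parity 1, sent rp 1 → ok
  r1: data parity 1, sent rp 1 → ok
  r2: data parity 0, sent rp 1 → mismatch
Recompute each column's even parity and compare to cp:
  c0: data parity 0, sent cp 0 → ok
  c1: data parity 0, sent cp 1 → mismatch
  c2: data parity 0, sent cp 0 → ok
  c3: data parity 0, sent cp 0 → ok
Exactly one row (r2) and one column (c1) fail → the flipped bit is at their intersection.

row 2, column 1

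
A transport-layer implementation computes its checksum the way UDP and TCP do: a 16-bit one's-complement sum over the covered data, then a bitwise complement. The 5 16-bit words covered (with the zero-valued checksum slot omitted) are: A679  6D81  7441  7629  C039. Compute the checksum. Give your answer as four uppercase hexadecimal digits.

One's-complement addition (fold any carry out of bit 15 back into bit 0):
  0xA679 + 0x6D81 = 0x113FA → wrap carry → 0x13FB
  0x13FB + 0x7441 = 0x0883C
  0x883C + 0x7629 = 0x0FE65
  0xFE65 + 0xC039 = 0x1BE9E → wrap carry → 0xBE9F
One's-complement sum = 0xBE9F.
Checksum = ~0xBE9F & 0xFFFF = 0x4160.

4160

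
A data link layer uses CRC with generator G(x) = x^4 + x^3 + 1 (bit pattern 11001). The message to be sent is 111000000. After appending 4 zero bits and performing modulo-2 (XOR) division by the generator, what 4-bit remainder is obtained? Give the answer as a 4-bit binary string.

Append 4 zeros: 1110000000000. Divide by 11001 (XOR where the leading bit is 1):
  pos 0: 11100 XOR 11001 = 00101
  pos 2: 10100 XOR 11001 = 01101
  pos 3: 11010 XOR 11001 = 00011
  pos 6: 11000 XOR 11001 = 00001
Remainder (last 4 bits) = 0100. This is the CRC / FCS.

0100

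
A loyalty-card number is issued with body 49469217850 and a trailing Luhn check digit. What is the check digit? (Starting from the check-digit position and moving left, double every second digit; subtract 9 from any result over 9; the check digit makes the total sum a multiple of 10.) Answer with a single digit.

7

Partial digits right→left: 0 5 8 7 1 2 9 6 4 9 4
Double every second digit counting from the check-digit position (so the 1st, 3rd, 5th, ... of the partial from the right).
  doubled (with −9 where >9): 0 7 2 9 8 8 → sum 34
  kept as-is: 5 7 2 6 9 → sum 29
Total = 34 + 29 = 63.
Check digit = (10 − (63 mod 10)) mod 10 = 7.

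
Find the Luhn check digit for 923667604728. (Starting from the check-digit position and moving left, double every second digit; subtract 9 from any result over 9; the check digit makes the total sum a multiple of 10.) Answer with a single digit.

Partial digits right→left: 8 2 7 4 0 6 7 6 6 3 2 9
Double every second digit counting from the check-digit position (so the 1st, 3rd, 5th, ... of the partial from the right).
  doubled (with −9 where >9): 7 5 0 5 3 4 → sum 24
  kept as-is: 2 4 6 6 3 9 → sum 30
Total = 24 + 30 = 54.
Check digit = (10 − (54 mod 10)) mod 10 = 6.

6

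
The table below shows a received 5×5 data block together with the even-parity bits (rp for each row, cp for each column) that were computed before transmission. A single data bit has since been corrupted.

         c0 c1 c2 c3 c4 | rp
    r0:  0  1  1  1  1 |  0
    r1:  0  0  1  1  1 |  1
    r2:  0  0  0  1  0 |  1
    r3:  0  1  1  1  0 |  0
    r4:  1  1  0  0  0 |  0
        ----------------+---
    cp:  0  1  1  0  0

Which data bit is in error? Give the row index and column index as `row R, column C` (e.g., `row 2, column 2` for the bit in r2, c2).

Recompute each row's even parity and compare to rp:
  r0: data parity 0, sent rp 0 → ok
  r1: data parity 1, sent rp 1 → ok
  r2: data parity 1, sent rp 1 → ok
  r3: data parity 1, sent rp 0 → mismatch
  r4: data parity 0, sent rp 0 → ok
Recompute each column's even parity and compare to cp:
  c0: data parity 1, sent cp 0 → mismatch
  c1: data parity 1, sent cp 1 → ok
  c2: data parity 1, sent cp 1 → ok
  c3: data parity 0, sent cp 0 → ok
  c4: data parity 0, sent cp 0 → ok
Exactly one row (r3) and one column (c0) fail → the flipped bit is at their intersection.

row 3, column 0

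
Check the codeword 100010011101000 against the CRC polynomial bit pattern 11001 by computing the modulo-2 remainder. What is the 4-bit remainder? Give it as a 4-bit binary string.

Modulo-2 division of 100010011101000 by 11001:
  pos 0: 10001 XOR 11001 = 01000
  pos 1: 10000 XOR 11001 = 01001
  pos 2: 10010 XOR 11001 = 01011
  pos 3: 10111 XOR 11001 = 01110
  pos 4: 11101 XOR 11001 = 00100
  pos 6: 10010 XOR 11001 = 01011
  pos 7: 10111 XOR 11001 = 01110
  pos 8: 11100 XOR 11001 = 00101
  pos 10: 10100 XOR 11001 = 01101
Remainder = 1101 (nonzero — an error is detected).

1101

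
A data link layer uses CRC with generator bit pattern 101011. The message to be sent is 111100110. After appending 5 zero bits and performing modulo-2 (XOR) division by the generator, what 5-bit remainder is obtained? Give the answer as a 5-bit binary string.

01010

Append 5 zeros: 11110011000000. Divide by 101011 (XOR where the leading bit is 1):
  pos 0: 111100 XOR 101011 = 010111
  pos 1: 101111 XOR 101011 = 000100
  pos 4: 100100 XOR 101011 = 001111
  pos 6: 111100 XOR 101011 = 010111
  pos 7: 101110 XOR 101011 = 000101
Remainder (last 5 bits) = 01010. This is the CRC / FCS.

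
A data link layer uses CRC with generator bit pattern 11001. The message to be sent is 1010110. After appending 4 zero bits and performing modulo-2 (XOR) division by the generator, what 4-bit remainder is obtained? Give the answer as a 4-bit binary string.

Append 4 zeros: 10101100000. Divide by 11001 (XOR where the leading bit is 1):
  pos 0: 10101 XOR 11001 = 01100
  pos 1: 11001 XOR 11001 = 00000
Remainder (last 4 bits) = 0000. This is the CRC / FCS.

0000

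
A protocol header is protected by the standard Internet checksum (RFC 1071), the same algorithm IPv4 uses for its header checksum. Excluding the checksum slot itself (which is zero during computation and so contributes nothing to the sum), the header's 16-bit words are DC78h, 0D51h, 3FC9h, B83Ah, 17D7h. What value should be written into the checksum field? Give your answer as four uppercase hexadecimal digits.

One's-complement addition (fold any carry out of bit 15 back into bit 0):
  0xDC78 + 0x0D51 = 0x0E9C9
  0xE9C9 + 0x3FC9 = 0x12992 → wrap carry → 0x2993
  0x2993 + 0xB83A = 0x0E1CD
  0xE1CD + 0x17D7 = 0x0F9A4
One's-complement sum = 0xF9A4.
Checksum = ~0xF9A4 & 0xFFFF = 0x065B.

065B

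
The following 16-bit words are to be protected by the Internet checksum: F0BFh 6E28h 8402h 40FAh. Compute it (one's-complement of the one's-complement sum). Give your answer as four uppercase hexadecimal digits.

One's-complement addition (fold any carry out of bit 15 back into bit 0):
  0xF0BF + 0x6E28 = 0x15EE7 → wrap carry → 0x5EE8
  0x5EE8 + 0x8402 = 0x0E2EA
  0xE2EA + 0x40FA = 0x123E4 → wrap carry → 0x23E5
One's-complement sum = 0x23E5.
Checksum = ~0x23E5 & 0xFFFF = 0xDC1A.

DC1A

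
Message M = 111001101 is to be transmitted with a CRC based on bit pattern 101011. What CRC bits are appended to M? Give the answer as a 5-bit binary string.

01010

Append 5 zeros: 11100110100000. Divide by 101011 (XOR where the leading bit is 1):
  pos 0: 111001 XOR 101011 = 010010
  pos 1: 100101 XOR 101011 = 001110
  pos 3: 111001 XOR 101011 = 010010
  pos 4: 100100 XOR 101011 = 001111
  pos 6: 111100 XOR 101011 = 010111
  pos 7: 101110 XOR 101011 = 000101
Remainder (last 5 bits) = 01010. This is the CRC / FCS.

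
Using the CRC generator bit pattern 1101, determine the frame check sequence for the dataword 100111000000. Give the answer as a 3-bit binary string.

111

Append 3 zeros: 100111000000000. Divide by 1101 (XOR where the leading bit is 1):
  pos 0: 1001 XOR 1101 = 0100
  pos 1: 1001 XOR 1101 = 0100
  pos 2: 1001 XOR 1101 = 0100
  pos 3: 1000 XOR 1101 = 0101
  pos 4: 1010 XOR 1101 = 0111
  pos 5: 1110 XOR 1101 = 0011
  pos 7: 1100 XOR 1101 = 0001
  pos 10: 1000 XOR 1101 = 0101
  pos 11: 1010 XOR 1101 = 0111
Remainder (last 3 bits) = 111. This is the CRC / FCS.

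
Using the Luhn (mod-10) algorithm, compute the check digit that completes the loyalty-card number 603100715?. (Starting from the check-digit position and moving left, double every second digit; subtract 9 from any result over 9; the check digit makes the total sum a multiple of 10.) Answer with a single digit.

Partial digits right→left: 5 1 7 0 0 1 3 0 6
Double every second digit counting from the check-digit position (so the 1st, 3rd, 5th, ... of the partial from the right).
  doubled (with −9 where >9): 1 5 0 6 3 → sum 15
  kept as-is: 1 0 1 0 → sum 2
Total = 15 + 2 = 17.
Check digit = (10 − (17 mod 10)) mod 10 = 3.

3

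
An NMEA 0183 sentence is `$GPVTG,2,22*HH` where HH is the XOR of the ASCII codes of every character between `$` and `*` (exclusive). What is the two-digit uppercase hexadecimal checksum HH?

60

XOR the ASCII codes of the payload characters:
  'G' = 0x47 → acc = 0x47
  'P' = 0x50 → acc = 0x17
  'V' = 0x56 → acc = 0x41
  'T' = 0x54 → acc = 0x15
  'G' = 0x47 → acc = 0x52
  ',' = 0x2C → acc = 0x7E
  '2' = 0x32 → acc = 0x4C
  ',' = 0x2C → acc = 0x60
  '2' = 0x32 → acc = 0x52
  '2' = 0x32 → acc = 0x60
Checksum = 0x60.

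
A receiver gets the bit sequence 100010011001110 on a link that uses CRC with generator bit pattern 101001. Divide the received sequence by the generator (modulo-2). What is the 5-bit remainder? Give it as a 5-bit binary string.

00001

Modulo-2 division of 100010011001110 by 101001:
  pos 0: 100010 XOR 101001 = 001011
  pos 2: 101101 XOR 101001 = 000100
  pos 5: 100100 XOR 101001 = 001101
  pos 7: 110111 XOR 101001 = 011110
  pos 8: 111101 XOR 101001 = 010100
  pos 9: 101000 XOR 101001 = 000001
Remainder = 00001 (nonzero — an error is detected).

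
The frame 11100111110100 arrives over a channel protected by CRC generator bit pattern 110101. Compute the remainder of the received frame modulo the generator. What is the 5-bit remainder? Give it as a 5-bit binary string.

Modulo-2 division of 11100111110100 by 110101:
  pos 0: 111001 XOR 110101 = 001100
  pos 2: 110011 XOR 110101 = 000110
  pos 5: 110110 XOR 110101 = 000011
Remainder = 11100 (nonzero — an error is detected).

11100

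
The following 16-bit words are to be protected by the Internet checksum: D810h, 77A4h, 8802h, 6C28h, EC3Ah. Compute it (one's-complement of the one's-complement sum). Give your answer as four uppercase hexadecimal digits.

CFE4

One's-complement addition (fold any carry out of bit 15 back into bit 0):
  0xD810 + 0x77A4 = 0x14FB4 → wrap carry → 0x4FB5
  0x4FB5 + 0x8802 = 0x0D7B7
  0xD7B7 + 0x6C28 = 0x143DF → wrap carry → 0x43E0
  0x43E0 + 0xEC3A = 0x1301A → wrap carry → 0x301B
One's-complement sum = 0x301B.
Checksum = ~0x301B & 0xFFFF = 0xCFE4.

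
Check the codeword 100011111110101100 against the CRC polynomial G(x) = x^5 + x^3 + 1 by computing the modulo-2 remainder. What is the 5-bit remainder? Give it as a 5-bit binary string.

00000

Modulo-2 division of 100011111110101100 by 101001:
  pos 0: 100011 XOR 101001 = 001010
  pos 2: 101011 XOR 101001 = 000010
  pos 6: 101110 XOR 101001 = 000111
  pos 9: 111101 XOR 101001 = 010100
  pos 10: 101001 XOR 101001 = 000000
Remainder = 00000 (zero — the frame passes the CRC check).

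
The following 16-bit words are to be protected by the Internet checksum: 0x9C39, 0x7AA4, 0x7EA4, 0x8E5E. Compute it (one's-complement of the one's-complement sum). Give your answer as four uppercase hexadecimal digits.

One's-complement addition (fold any carry out of bit 15 back into bit 0):
  0x9C39 + 0x7AA4 = 0x116DD → wrap carry → 0x16DE
  0x16DE + 0x7EA4 = 0x09582
  0x9582 + 0x8E5E = 0x123E0 → wrap carry → 0x23E1
One's-complement sum = 0x23E1.
Checksum = ~0x23E1 & 0xFFFF = 0xDC1E.

DC1E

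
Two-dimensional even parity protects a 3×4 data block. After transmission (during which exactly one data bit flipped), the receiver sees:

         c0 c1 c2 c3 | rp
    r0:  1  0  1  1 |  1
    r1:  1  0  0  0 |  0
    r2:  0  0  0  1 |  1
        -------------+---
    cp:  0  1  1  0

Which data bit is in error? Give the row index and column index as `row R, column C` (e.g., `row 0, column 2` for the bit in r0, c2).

Recompute each row's even parity and compare to rp:
  r0: data parity 1, sent rp 1 → ok
  r1: data parity 1, sent rp 0 → mismatch
  r2: data parity 1, sent rp 1 → ok
Recompute each column's even parity and compare to cp:
  c0: data parity 0, sent cp 0 → ok
  c1: data parity 0, sent cp 1 → mismatch
  c2: data parity 1, sent cp 1 → ok
  c3: data parity 0, sent cp 0 → ok
Exactly one row (r1) and one column (c1) fail → the flipped bit is at their intersection.

row 1, column 1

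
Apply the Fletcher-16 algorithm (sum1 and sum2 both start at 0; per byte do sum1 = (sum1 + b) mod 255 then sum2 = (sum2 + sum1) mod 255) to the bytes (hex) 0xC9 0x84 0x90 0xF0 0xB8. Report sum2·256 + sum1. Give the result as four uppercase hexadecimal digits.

4F88

Running sums (mod 255):
  after byte 0 (0xC9): sum1=201, sum2=201
  after byte 1 (0x84): sum1=78, sum2=24
  after byte 2 (0x90): sum1=222, sum2=246
  after byte 3 (0xF0): sum1=207, sum2=198
  after byte 4 (0xB8): sum1=136, sum2=79
Checksum = sum2·256 + sum1 = 79·256 + 136 = 20360 = 0x4F88.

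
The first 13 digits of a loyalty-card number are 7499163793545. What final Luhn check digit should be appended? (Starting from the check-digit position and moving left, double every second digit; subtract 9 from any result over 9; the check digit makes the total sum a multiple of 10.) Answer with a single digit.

Partial digits right→left: 5 4 5 3 9 7 3 6 1 9 9 4 7
Double every second digit counting from the check-digit position (so the 1st, 3rd, 5th, ... of the partial from the right).
  doubled (with −9 where >9): 1 1 9 6 2 9 5 → sum 33
  kept as-is: 4 3 7 6 9 4 → sum 33
Total = 33 + 33 = 66.
Check digit = (10 − (66 mod 10)) mod 10 = 4.

4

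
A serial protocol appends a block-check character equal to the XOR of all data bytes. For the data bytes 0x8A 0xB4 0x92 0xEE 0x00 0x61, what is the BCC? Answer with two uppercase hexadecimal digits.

23

XOR the bytes together:
  start with 0x8A
  0x8A ⊕ 0xB4 = 0x3E
  0x3E ⊕ 0x92 = 0xAC
  0xAC ⊕ 0xEE = 0x42
  0x42 ⊕ 0x00 = 0x42
  0x42 ⊕ 0x61 = 0x23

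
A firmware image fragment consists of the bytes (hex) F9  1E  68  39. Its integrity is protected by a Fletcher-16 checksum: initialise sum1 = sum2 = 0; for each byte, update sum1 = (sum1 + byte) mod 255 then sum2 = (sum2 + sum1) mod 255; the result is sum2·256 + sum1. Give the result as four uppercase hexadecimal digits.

Running sums (mod 255):
  after byte 0 (F9): sum1=249, sum2=249
  after byte 1 (1E): sum1=24, sum2=18
  after byte 2 (68): sum1=128, sum2=146
  after byte 3 (39): sum1=185, sum2=76
Checksum = sum2·256 + sum1 = 76·256 + 185 = 19641 = 0x4CB9.

4CB9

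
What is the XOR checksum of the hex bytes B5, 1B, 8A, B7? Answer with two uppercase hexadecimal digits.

XOR the bytes together:
  start with 0xB5
  0xB5 ⊕ 0x1B = 0xAE
  0xAE ⊕ 0x8A = 0x24
  0x24 ⊕ 0xB7 = 0x93

93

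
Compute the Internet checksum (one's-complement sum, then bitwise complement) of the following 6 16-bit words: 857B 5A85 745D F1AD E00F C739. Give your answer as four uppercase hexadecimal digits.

One's-complement addition (fold any carry out of bit 15 back into bit 0):
  0x857B + 0x5A85 = 0x0E000
  0xE000 + 0x745D = 0x1545D → wrap carry → 0x545E
  0x545E + 0xF1AD = 0x1460B → wrap carry → 0x460C
  0x460C + 0xE00F = 0x1261B → wrap carry → 0x261C
  0x261C + 0xC739 = 0x0ED55
One's-complement sum = 0xED55.
Checksum = ~0xED55 & 0xFFFF = 0x12AA.

12AA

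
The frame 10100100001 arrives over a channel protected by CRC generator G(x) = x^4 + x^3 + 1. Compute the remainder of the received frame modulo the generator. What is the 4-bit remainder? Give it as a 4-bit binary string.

Modulo-2 division of 10100100001 by 11001:
  pos 0: 10100 XOR 11001 = 01101
  pos 1: 11011 XOR 11001 = 00010
  pos 4: 10000 XOR 11001 = 01001
  pos 5: 10010 XOR 11001 = 01011
  pos 6: 10111 XOR 11001 = 01110
Remainder = 1110 (nonzero — an error is detected).

1110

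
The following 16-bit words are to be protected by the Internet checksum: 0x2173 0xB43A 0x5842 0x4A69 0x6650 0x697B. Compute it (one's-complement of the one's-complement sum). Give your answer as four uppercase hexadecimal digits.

B7DA

One's-complement addition (fold any carry out of bit 15 back into bit 0):
  0x2173 + 0xB43A = 0x0D5AD
  0xD5AD + 0x5842 = 0x12DEF → wrap carry → 0x2DF0
  0x2DF0 + 0x4A69 = 0x07859
  0x7859 + 0x6650 = 0x0DEA9
  0xDEA9 + 0x697B = 0x14824 → wrap carry → 0x4825
One's-complement sum = 0x4825.
Checksum = ~0x4825 & 0xFFFF = 0xB7DA.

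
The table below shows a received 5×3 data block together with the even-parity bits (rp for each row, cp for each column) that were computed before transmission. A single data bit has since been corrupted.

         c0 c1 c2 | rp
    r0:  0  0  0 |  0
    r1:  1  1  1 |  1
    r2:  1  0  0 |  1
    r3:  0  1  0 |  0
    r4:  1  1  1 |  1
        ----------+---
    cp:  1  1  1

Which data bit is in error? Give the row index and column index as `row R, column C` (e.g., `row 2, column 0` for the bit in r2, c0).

row 3, column 2

Recompute each row's even parity and compare to rp:
  r0: data parity 0, sent rp 0 → ok
  r1: data parity 1, sent rp 1 → ok
  r2: data parity 1, sent rp 1 → ok
  r3: data parity 1, sent rp 0 → mismatch
  r4: data parity 1, sent rp 1 → ok
Recompute each column's even parity and compare to cp:
  c0: data parity 1, sent cp 1 → ok
  c1: data parity 1, sent cp 1 → ok
  c2: data parity 0, sent cp 1 → mismatch
Exactly one row (r3) and one column (c2) fail → the flipped bit is at their intersection.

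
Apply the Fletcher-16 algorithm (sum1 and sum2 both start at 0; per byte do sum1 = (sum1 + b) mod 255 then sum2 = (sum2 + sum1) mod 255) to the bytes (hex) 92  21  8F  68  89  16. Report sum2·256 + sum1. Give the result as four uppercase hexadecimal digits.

B54B

Running sums (mod 255):
  after byte 0 (92): sum1=146, sum2=146
  after byte 1 (21): sum1=179, sum2=70
  after byte 2 (8F): sum1=67, sum2=137
  after byte 3 (68): sum1=171, sum2=53
  after byte 4 (89): sum1=53, sum2=106
  after byte 5 (16): sum1=75, sum2=181
Checksum = sum2·256 + sum1 = 181·256 + 75 = 46411 = 0xB54B.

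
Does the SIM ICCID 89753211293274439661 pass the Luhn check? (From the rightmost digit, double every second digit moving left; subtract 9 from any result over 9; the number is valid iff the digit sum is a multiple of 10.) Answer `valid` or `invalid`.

invalid

From the right, keep odd positions and double even positions (subtract 9 from any doubled value over 9):
  doubled (positions 2,4,...): 3 9 8 5 6 4 2 6 5 7 → sum 55
  kept (positions 1,3,...): 1 6 3 4 2 9 1 2 5 9 → sum 42
Total = 97.
97 mod 10 = 7, so the number is invalid.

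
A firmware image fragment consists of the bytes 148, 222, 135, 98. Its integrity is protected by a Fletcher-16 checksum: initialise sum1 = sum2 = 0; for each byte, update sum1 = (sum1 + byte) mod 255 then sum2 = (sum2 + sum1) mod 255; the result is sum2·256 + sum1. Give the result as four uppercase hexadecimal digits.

Running sums (mod 255):
  after byte 0 (148): sum1=148, sum2=148
  after byte 1 (222): sum1=115, sum2=8
  after byte 2 (135): sum1=250, sum2=3
  after byte 3 (98): sum1=93, sum2=96
Checksum = sum2·256 + sum1 = 96·256 + 93 = 24669 = 0x605D.

605D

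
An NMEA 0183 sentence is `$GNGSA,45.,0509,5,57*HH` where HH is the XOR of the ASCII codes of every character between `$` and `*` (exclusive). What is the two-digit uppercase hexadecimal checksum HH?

48

XOR the ASCII codes of the payload characters:
  'G' = 0x47 → acc = 0x47
  'N' = 0x4E → acc = 0x09
  'G' = 0x47 → acc = 0x4E
  'S' = 0x53 → acc = 0x1D
  'A' = 0x41 → acc = 0x5C
  ',' = 0x2C → acc = 0x70
  '4' = 0x34 → acc = 0x44
  '5' = 0x35 → acc = 0x71
  '.' = 0x2E → acc = 0x5F
  ',' = 0x2C → acc = 0x73
  '0' = 0x30 → acc = 0x43
  '5' = 0x35 → acc = 0x76
  '0' = 0x30 → acc = 0x46
  '9' = 0x39 → acc = 0x7F
  ',' = 0x2C → acc = 0x53
  '5' = 0x35 → acc = 0x66
  ',' = 0x2C → acc = 0x4A
  '5' = 0x35 → acc = 0x7F
  '7' = 0x37 → acc = 0x48
Checksum = 0x48.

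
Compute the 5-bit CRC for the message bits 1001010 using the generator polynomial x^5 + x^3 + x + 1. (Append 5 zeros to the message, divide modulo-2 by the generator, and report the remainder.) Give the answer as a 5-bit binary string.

10101

Append 5 zeros: 100101000000. Divide by 101011 (XOR where the leading bit is 1):
  pos 0: 100101 XOR 101011 = 001110
  pos 2: 111000 XOR 101011 = 010011
  pos 3: 100110 XOR 101011 = 001101
  pos 5: 110100 XOR 101011 = 011111
  pos 6: 111110 XOR 101011 = 010101
Remainder (last 5 bits) = 10101. This is the CRC / FCS.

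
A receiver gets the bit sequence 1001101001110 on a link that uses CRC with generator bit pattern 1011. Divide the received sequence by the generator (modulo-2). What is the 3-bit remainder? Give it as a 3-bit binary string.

Modulo-2 division of 1001101001110 by 1011:
  pos 0: 1001 XOR 1011 = 0010
  pos 2: 1010 XOR 1011 = 0001
  pos 5: 1100 XOR 1011 = 0111
  pos 6: 1111 XOR 1011 = 0100
  pos 7: 1001 XOR 1011 = 0010
  pos 9: 1010 XOR 1011 = 0001
Remainder = 001 (nonzero — an error is detected).

001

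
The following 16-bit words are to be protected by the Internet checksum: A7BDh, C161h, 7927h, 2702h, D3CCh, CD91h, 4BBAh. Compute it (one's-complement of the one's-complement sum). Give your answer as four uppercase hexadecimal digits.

099E

One's-complement addition (fold any carry out of bit 15 back into bit 0):
  0xA7BD + 0xC161 = 0x1691E → wrap carry → 0x691F
  0x691F + 0x7927 = 0x0E246
  0xE246 + 0x2702 = 0x10948 → wrap carry → 0x0949
  0x0949 + 0xD3CC = 0x0DD15
  0xDD15 + 0xCD91 = 0x1AAA6 → wrap carry → 0xAAA7
  0xAAA7 + 0x4BBA = 0x0F661
One's-complement sum = 0xF661.
Checksum = ~0xF661 & 0xFFFF = 0x099E.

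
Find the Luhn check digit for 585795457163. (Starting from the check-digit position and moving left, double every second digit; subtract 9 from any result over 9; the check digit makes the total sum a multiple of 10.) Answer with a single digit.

Partial digits right→left: 3 6 1 7 5 4 5 9 7 5 8 5
Double every second digit counting from the check-digit position (so the 1st, 3rd, 5th, ... of the partial from the right).
  doubled (with −9 where >9): 6 2 1 1 5 7 → sum 22
  kept as-is: 6 7 4 9 5 5 → sum 36
Total = 22 + 36 = 58.
Check digit = (10 − (58 mod 10)) mod 10 = 2.

2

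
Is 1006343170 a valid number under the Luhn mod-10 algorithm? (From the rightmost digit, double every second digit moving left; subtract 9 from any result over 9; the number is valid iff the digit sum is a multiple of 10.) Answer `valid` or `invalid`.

From the right, keep odd positions and double even positions (subtract 9 from any doubled value over 9):
  doubled (positions 2,4,...): 5 6 6 0 2 → sum 19
  kept (positions 1,3,...): 0 1 4 6 0 → sum 11
Total = 30.
30 mod 10 = 0, so the number is valid.

valid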